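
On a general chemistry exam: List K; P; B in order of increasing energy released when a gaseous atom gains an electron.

B is in period 2, group 13; P is in period 3, group 15; K is in period 4, group 1.
Electron affinity generally becomes more exothermic across a period toward the halogens and less exothermic down a group.
These span different periods and groups, so the two trends combine.
K > B: this pair runs against the simple trend — see the exception note.
P > K: both effects reinforce here, so P is clearly the higher of the two.
Note the exception: K has a higher electron affinity than B, contrary to the simple trend — B's ns²np¹ configuration gives only a small electron affinity — the sparsely filled np subshell binds an added electron weakly.
Tabulated electron affinity (kJ/mol): B 27, P 72, K 48.
So from lowest to highest: B < K < P.

B < K < P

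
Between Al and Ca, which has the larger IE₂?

After 1 electron has been removed, what remains? Al⁺ still has 2 valence electrons; Ca⁺ still has 1 valence electron.
All are still removing valence electrons, so compare the +1 ions as you would atoms: IE_2 generally rises across a period (higher Z_eff) and falls down a group (larger shell), subject to the usual subshell exceptions.
Valence configurations: Al⁺ [Ne]3s², Ca⁺ [Ar]4s¹.
The numbers (kJ/mol): Al 1817, Ca 1145.
Hence IE_2: Ca < Al.

Al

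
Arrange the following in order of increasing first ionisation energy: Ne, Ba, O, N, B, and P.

Ba < B < P < O < N < Ne

B is in period 2, group 13; N is in period 2, group 15; O is in period 2, group 16; Ne is in period 2, group 18; P is in period 3, group 15; Ba is in period 6, group 2.
Removing the outermost electron gets harder across a period and easier down a group.
Neither a single period nor a single group — weigh both effects.
B > Ba: relative to Ba, both the across-period and down-group shifts push B's first ionization energy up.
P > B: period and group pull opposite ways; the across-period shift dominates (1012 vs 801 kJ/mol).
O > P: relative to P, both the across-period and down-group shifts push O's first ionization energy up.
N > O: this pair runs against the simple trend — see the exception note.
Ne > N: both are in period 2; the period trend gives Ne the larger value.
Note the exception: N has a higher first ionization energy than O, contrary to the simple trend — pairing an electron in O's 2p⁴ costs repulsion energy, so O ionizes more easily than half-filled N (2p³).
Tabulated first ionization energy (kJ/mol): B 801, N 1402, O 1314, Ne 2081, P 1012, Ba 503.
So from lowest to highest: Ba < B < P < O < N < Ne.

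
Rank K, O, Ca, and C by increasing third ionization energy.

IE_3 is the cost of taking one more electron from the +2 cation: K²⁺ is already 1 electron into the core; O²⁺ still has 4 valence electrons; Ca²⁺ is the bare [Ar] core; C²⁺ still has 2 valence electrons.
Usually core removal costs more than valence removal, but here the competition is close: a tightly held n=2 valence electron can cost more to remove than an n=3 core electron, so the actual values have to decide it.
Valence configurations: O²⁺ [He]2s²2p², C²⁺ [He]2s².
The numbers (kJ/mol): K 4420, O 5300, Ca 4912, C 4620.
Overall IE_3 order: K < C < Ca < O.

K < C < Ca < O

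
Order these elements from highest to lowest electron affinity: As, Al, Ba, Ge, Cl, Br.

Cl, Br, Ge, As, Al, Ba

Al is in period 3, group 13; Cl is in period 3, group 17; Ge is in period 4, group 14; As is in period 4, group 15; Br is in period 4, group 17; Ba is in period 6, group 2.
EA tends to increase across a period and decrease down a group, though the pattern is less regular than for IE or radius.
Neither a single period nor a single group — weigh both effects.
Al > Ba: relative to Ba, both the across-period and down-group shifts push Al's electron affinity up.
As > Al: period and group pull opposite ways; the across-period shift dominates (78 vs 42 kJ/mol).
Ge > As: this pair runs against the simple trend — see the exception note.
Br > Ge: both are in period 4; the period trend gives Br the larger value.
Cl > Br: they share group 17; the group trend gives Cl the larger value.
Note the exception: Ge has a higher electron affinity than As, contrary to the simple trend — adding an electron to As's half-filled 4p³ is unfavourable, so Ge (4p²) has the more exothermic EA.
For reference (kJ/mol): Al 42, Cl 349, Ge 119, As 78, Br 325, Ba 14.
So from highest to lowest: Cl > Br > Ge > As > Al > Ba.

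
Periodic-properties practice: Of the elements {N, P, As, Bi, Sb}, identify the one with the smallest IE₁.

N is in period 2, group 15; P is in period 3, group 15; As is in period 4, group 15; Sb is in period 5, group 15; Bi is in period 6, group 15.
IE₁ increases left→right with effective nuclear charge and decreases top→bottom as the valence shell moves farther out.
All are in group 15, so first ionization energy increases up the group.
The smallest IE₁ among these belongs to Bi.

Bi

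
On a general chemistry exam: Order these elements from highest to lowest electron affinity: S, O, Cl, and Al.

O is in period 2, group 16; Al is in period 3, group 13; S is in period 3, group 16; Cl is in period 3, group 17.
Electron affinity generally becomes more exothermic across a period toward the halogens and less exothermic down a group.
These span different periods and groups, so the two trends combine.
O > Al: relative to Al, both the across-period and down-group shifts push O's electron affinity up.
S > O: this pair runs against the simple trend — see the exception note.
Cl > S: both are in period 3; the period trend gives Cl the larger value.
Note the exception: S has a higher electron affinity than O, contrary to the simple trend — the compact 2p subshell of O repels the added electron more than S's larger 3p does.
Tabulated electron affinity (kJ/mol): O 141, Al 42, S 200, Cl 349.
So from highest to lowest: Cl > S > O > Al.

Cl > S > O > Al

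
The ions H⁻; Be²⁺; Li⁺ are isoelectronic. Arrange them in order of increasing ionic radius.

Be²⁺ < Li⁺ < H⁻

All of these have 2 electrons, so size is governed by nuclear charge alone: the more protons, the stronger the pull on the same electron cloud, and the smaller the ion.
Nuclear charges: Be²⁺ (Z=4), Li⁺ (Z=3), H⁻ (Z=1).
Smallest to largest: Be²⁺ < Li⁺ < H⁻.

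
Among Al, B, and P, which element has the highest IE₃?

B

Consider each +2 ion: Al²⁺ still has 1 valence electron; B²⁺ still has 1 valence electron; P²⁺ still has 3 valence electrons.
All are still removing valence electrons, so compare the +2 ions as you would atoms: IE_3 generally rises across a period (higher Z_eff) and falls down a group (larger shell), subject to the usual subshell exceptions.
Valence configurations: Al²⁺ [Ne]3s¹, B²⁺ [He]2s¹, P²⁺ [Ne]3s²3p¹.
The numbers (kJ/mol): Al 2745, B 3660, P 2914.
So the third ionization energies run Al < P < B.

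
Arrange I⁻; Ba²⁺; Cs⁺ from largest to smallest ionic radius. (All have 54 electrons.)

All of these have 54 electrons, so size is governed by nuclear charge alone: the more protons, the stronger the pull on the same electron cloud, and the smaller the ion.
Nuclear charges: Ba²⁺ (Z=56), Cs⁺ (Z=55), I⁻ (Z=53).
Largest to smallest: I⁻ > Cs⁺ > Ba²⁺.

I⁻ > Cs⁺ > Ba²⁺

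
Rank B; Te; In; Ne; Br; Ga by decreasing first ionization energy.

B is in period 2, group 13; Ne is in period 2, group 18; Ga is in period 4, group 13; Br is in period 4, group 17; In is in period 5, group 13; Te is in period 5, group 16.
First ionization energy rises across a period (greater Z_eff holds electrons more tightly) and falls down a group (valence electrons are farther from the nucleus).
Neither a single period nor a single group — weigh both effects.
Ga > In: Ga sits above In in group 13, so the down-group effect alone puts Ga higher.
B > Ga: they share group 13; the group trend gives B the larger value.
Te > B: the two effects oppose for this pair; the across-period effect wins (869 vs 801 kJ/mol).
Br > Te: both effects reinforce here, so Br is clearly the higher of the two.
Ne > Br: both effects reinforce here, so Ne is clearly the higher of the two.
Approximate values (kJ/mol): B 801, Ne 2081, Ga 579, Br 1140, In 558, Te 869.
So from highest to lowest: Ne > Br > Te > B > Ga > In.

Ne, Br, Te, B, Ga, In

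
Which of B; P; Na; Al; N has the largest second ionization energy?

IE_2 is the cost of taking one more electron from the +1 cation: B⁺ still has 2 valence electrons; P⁺ still has 4 valence electrons; Na⁺ is the bare [Ne] core; Al⁺ still has 2 valence electrons; N⁺ still has 4 valence electrons.
Breaking into a closed-shell core is much more expensive than removing a leftover valence electron — Na has the largest IE_2 here.
Valence configurations: B⁺ [He]2s², P⁺ [Ne]3s²3p², Al⁺ [Ne]3s², N⁺ [He]2s²2p².
The numbers (kJ/mol): B 2427, P 1907, Na 4562, Al 1817, N 2856.
Overall IE_2 order: Al < P < B < N < Na.

Na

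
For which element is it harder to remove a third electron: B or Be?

Be

The third ionization energy removes an electron from the +2 ion. For each element: B²⁺ still has 1 valence electron; Be²⁺ is the bare [He] core.
Core electrons are held far more tightly than valence electrons, so Be tops the IE_3 order.
Tabulated IE_3 (kJ/mol): B 3660, Be 14849.
Hence IE_3: B < Be.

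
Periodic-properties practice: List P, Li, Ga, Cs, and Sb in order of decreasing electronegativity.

Li is in period 2, group 1; P is in period 3, group 15; Ga is in period 4, group 13; Sb is in period 5, group 15; Cs is in period 6, group 1.
Smaller atoms with higher effective nuclear charge are more electronegative.
Neither a single period nor a single group — weigh both effects.
Li > Cs: they share group 1; the group trend gives Li the larger value.
Ga > Li: period and group pull opposite ways; the across-period shift dominates (1.81 vs 0.98).
Sb > Ga: the two effects oppose for this pair; the across-period effect wins (2.05 vs 1.81).
P > Sb: they share group 15; the group trend gives P the larger value.
For reference (Pauling): Li 0.98, P 2.19, Ga 1.81, Sb 2.05, Cs 0.79.
So from highest to lowest: P > Sb > Ga > Li > Cs.

P > Sb > Ga > Li > Cs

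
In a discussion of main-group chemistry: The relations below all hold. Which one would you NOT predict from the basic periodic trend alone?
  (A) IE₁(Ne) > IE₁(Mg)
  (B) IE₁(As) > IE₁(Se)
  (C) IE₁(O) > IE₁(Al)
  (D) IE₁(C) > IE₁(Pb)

(B)

The general trend: first ionisation energy increases across a period and decreases down a group.
(A) Ne (period 2, group 18) vs Mg (period 3, group 2): the stated order agrees with the simple trend.
(B) As (period 4, group 15) vs Se (period 4, group 16): the stated order contradicts the simple trend.
(C) O (period 2, group 16) vs Al (period 3, group 13): the stated order agrees with the simple trend.
(D) C (period 2, group 14) vs Pb (period 6, group 14): the stated order agrees with the simple trend.
The exception is (B): Se (4p⁴) ionizes more easily than half-filled As (4p³).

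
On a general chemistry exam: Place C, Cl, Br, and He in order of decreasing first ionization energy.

He is in period 1, group 18; C is in period 2, group 14; Cl is in period 3, group 17; Br is in period 4, group 17.
First ionization energy rises across a period (greater Z_eff holds electrons more tightly) and falls down a group (valence electrons are farther from the nucleus).
Here both period and group differ, so the two effects have to be weighed against each other.
Br > C: period and group pull opposite ways; the across-period shift dominates (1140 vs 1086 kJ/mol).
Cl > Br: they share group 17; the group trend gives Cl the larger value.
He > Cl: both effects reinforce here, so He is clearly the higher of the two.
For reference (kJ/mol): He 2372, C 1086, Cl 1251, Br 1140.
So from highest to lowest: He > Cl > Br > C.

He, Cl, Br, C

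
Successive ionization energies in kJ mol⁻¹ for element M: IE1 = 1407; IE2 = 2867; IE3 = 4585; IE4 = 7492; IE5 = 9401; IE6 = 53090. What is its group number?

Group 15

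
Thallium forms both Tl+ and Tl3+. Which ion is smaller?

Tl3+

Both ions have Z = 81 protons, but Tl3+ has lost more electrons, so its remaining electrons feel a larger effective nuclear charge per electron and are pulled in more tightly.
Higher positive charge → smaller ion, so Tl+ > Tl3+.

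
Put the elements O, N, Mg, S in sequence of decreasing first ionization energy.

IE₁ increases left→right with effective nuclear charge and decreases top→bottom as the valence shell moves farther out.
Here both period and group differ, so the two effects have to be weighed against each other.
S > Mg: both are in period 3; the period trend gives S the larger value.
O > S: O sits above S in group 16, so the down-group effect alone puts O higher.
N > O: this pair runs against the simple trend — see the exception note.
Note the exception: N has a higher first ionization energy than O, contrary to the simple trend — pairing an electron in O's 2p⁴ costs repulsion energy, so O ionizes more easily than half-filled N (2p³).
Approximate values (kJ/mol): N 1402, O 1314, Mg 738, S 1000.
So from highest to lowest: N > O > S > Mg.

N > O > S > Mg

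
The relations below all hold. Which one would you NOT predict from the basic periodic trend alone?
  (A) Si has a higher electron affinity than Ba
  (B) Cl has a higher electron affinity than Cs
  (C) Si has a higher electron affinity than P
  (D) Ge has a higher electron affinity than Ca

(C)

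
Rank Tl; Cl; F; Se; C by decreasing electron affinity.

Electron affinity generally becomes more exothermic across a period toward the halogens and less exothermic down a group.
Neither a single period nor a single group — weigh both effects.
C > Tl: relative to Tl, both the across-period and down-group shifts push C's electron affinity up.
Se > C: period and group pull opposite ways; the across-period shift dominates (195 vs 122 kJ/mol).
F > Se: relative to Se, both the across-period and down-group shifts push F's electron affinity up.
Cl > F: this pair runs against the simple trend — see the exception note.
Note the exception: Cl has a higher electron affinity than F, contrary to the simple trend — F's small 2p subshell makes the incoming electron feel strong e⁻–e⁻ repulsion, so Cl actually releases more energy on gaining an electron.
For reference (kJ/mol): C 122, F 328, Cl 349, Se 195, Tl 19.
So from highest to lowest: Cl > F > Se > C > Tl.

Cl > F > Se > C > Tl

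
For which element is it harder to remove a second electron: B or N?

After 1 electron has been removed, what remains? B⁺ still has 2 valence electrons; N⁺ still has 4 valence electrons.
All are still removing valence electrons, so compare the +1 ions as you would atoms: IE_2 generally rises across a period (higher Z_eff) and falls down a group (larger shell), subject to the usual subshell exceptions.
Valence configurations: B⁺ [He]2s², N⁺ [He]2s²2p².
The numbers (kJ/mol): B 2427, N 2856.
Overall IE_2 order: B < N.

N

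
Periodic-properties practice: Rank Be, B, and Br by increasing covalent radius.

B < Be < Br

Radius decreases left→right (rising Z_eff, same n) and increases top→bottom (higher n).
These span different periods and groups, so the two trends combine.
Be > B: Be lies to the left of B in period 2, so the across-period effect alone puts Be larger.
Br > Be: the two effects oppose for this pair; the down-group effect wins (114 vs 102 pm).
Approximate values (pm): Be 102, B 85, Br 114.
So from smallest to largest: B < Be < Br.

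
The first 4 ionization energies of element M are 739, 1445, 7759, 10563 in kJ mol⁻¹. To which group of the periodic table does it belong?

Look for the largest jump between consecutive ionization energies: IE3/IE2 ≈ 5.4, far larger than any earlier ratio.
That jump marks the point where a core electron is being removed. So the atom has 2 valence electrons.
A main-group element with 2 valence electrons is in group 2.

Group 2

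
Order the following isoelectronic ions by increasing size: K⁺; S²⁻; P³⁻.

K⁺ < S²⁻ < P³⁻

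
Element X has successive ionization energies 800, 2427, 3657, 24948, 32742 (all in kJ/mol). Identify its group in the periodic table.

Group 13

Look for the largest jump between consecutive ionization energies: IE4/IE3 ≈ 6.8, far larger than any earlier ratio.
That jump marks the point where a core electron is being removed. So the atom has 3 valence electrons.
A main-group element with 3 valence electrons is in group 13.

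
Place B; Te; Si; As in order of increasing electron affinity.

B, As, Si, Te

B is in period 2, group 13; Si is in period 3, group 14; As is in period 4, group 15; Te is in period 5, group 16.
Adding an electron releases more energy for atoms nearer the top right (short of the noble gases).
These sit on a diagonal, where the across-period and down-group effects partly cancel.
As > B: period and group pull opposite ways; the across-period shift dominates (78 vs 27 kJ/mol).
Si > As: period and group pull opposite ways; the down-group shift dominates (134 vs 78 kJ/mol).
Te > Si: the two effects oppose for this pair; the across-period effect wins (190 vs 134 kJ/mol).
Approximate values (kJ/mol): B 27, Si 134, As 78, Te 190.
So from lowest to highest: B < As < Si < Te.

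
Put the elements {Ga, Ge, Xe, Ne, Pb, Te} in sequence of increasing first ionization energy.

Ga < Pb < Ge < Te < Xe < Ne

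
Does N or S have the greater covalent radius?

N is in period 2, group 15; S is in period 3, group 16.
Atomic radius shrinks across a period as nuclear charge pulls the same shell inward, and grows down a group as new shells are added.
These sit on a diagonal, where the across-period and down-group effects partly cancel.
S > N: the two effects oppose for this pair; the down-group effect wins (103 vs 71 pm).
Approximate values (pm): N 71, S 103.
So S has the greater covalent radius (S > N).

S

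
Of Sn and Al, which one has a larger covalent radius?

Sn

Atomic radius shrinks across a period as nuclear charge pulls the same shell inward, and grows down a group as new shells are added.
Here both period and group differ, so the two effects have to be weighed against each other.
Sn > Al: period and group pull opposite ways; the down-group shift dominates (140 vs 126 pm).
Approximate values (pm): Al 126, Sn 140.
So Sn has the larger covalent radius (Sn > Al).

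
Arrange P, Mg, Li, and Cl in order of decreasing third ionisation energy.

Li > Mg > Cl > P

The third ionization energy removes an electron from the +2 ion. For each element: P²⁺ still has 3 valence electrons; Mg²⁺ is the bare [Ne] core; Li²⁺ is already 1 electron into the core; Cl²⁺ still has 5 valence electrons.
Pulling an electron out of a noble-gas core costs far more than removing a remaining valence electron, so Mg and Li sit at the high end of IE_3.
Valence configurations: P²⁺ [Ne]3s²3p¹, Cl²⁺ [Ne]3s²3p³.
Approximate IE_3 values (kJ/mol): P 2914, Mg 7733, Li 11815, Cl 3822.
Putting it together, IE_3: P < Cl < Mg < Li.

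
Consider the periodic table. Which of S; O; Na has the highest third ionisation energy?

Na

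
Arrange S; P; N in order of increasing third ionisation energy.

P, S, N

Consider each +2 ion: S²⁺ still has 4 valence electrons; P²⁺ still has 3 valence electrons; N²⁺ still has 3 valence electrons.
All are still removing valence electrons, so compare the +2 ions as you would atoms: IE_3 generally rises across a period (higher Z_eff) and falls down a group (larger shell), subject to the usual subshell exceptions.
Valence configurations: S²⁺ [Ne]3s²3p², P²⁺ [Ne]3s²3p¹, N²⁺ [He]2s²2p¹.
The numbers (kJ/mol): S 3357, P 2914, N 4578.
Putting it together, IE_3: P < S < N.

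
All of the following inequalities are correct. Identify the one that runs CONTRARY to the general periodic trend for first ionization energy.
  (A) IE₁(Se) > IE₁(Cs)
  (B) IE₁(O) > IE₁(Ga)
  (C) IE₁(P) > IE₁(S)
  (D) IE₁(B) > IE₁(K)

(C)

The general trend: first ionization energy increases across a period and decreases down a group.
(A) Se (period 4, group 16) vs Cs (period 6, group 1): the stated order agrees with the simple trend.
(B) O (period 2, group 16) vs Ga (period 4, group 13): the stated order agrees with the simple trend.
(C) P (period 3, group 15) vs S (period 3, group 16): the stated order contradicts the simple trend.
(D) B (period 2, group 13) vs K (period 4, group 1): the stated order agrees with the simple trend.
The exception is (C): S (3p⁴) ionizes more easily than half-filled P (3p³) because the paired 3p electron in S is pushed out by e⁻–e⁻ repulsion.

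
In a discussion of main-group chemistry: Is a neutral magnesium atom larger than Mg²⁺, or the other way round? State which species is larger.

Mg

Forming Mg²⁺ removes 2 electrons from Mg. Fewer electrons for the same nuclear charge means less shielding and a higher Z_eff on the remaining electrons, and for main-group metals the entire outer shell is lost.
A cation is smaller than its parent atom: Mg²⁺ < Mg.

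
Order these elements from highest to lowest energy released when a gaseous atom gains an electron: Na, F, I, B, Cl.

EA tends to increase across a period and decrease down a group, though the pattern is less regular than for IE or radius.
Here both period and group differ, so the two effects have to be weighed against each other.
Na > B: this pair runs against the simple trend — see the exception note.
I > Na: period and group pull opposite ways; the across-period shift dominates (295 vs 53 kJ/mol).
F > I: they share group 17; the group trend gives F the larger value.
Cl > F: this pair runs against the simple trend — see the exception note.
Note the exception: Na has a higher electron affinity than B, contrary to the simple trend — B's ns²np¹ configuration gives only a small electron affinity — the sparsely filled np subshell binds an added electron weakly.
Note the exception: Cl has a higher electron affinity than F, contrary to the simple trend — F's small 2p subshell makes the incoming electron feel strong e⁻–e⁻ repulsion, so Cl actually releases more energy on gaining an electron.
For reference (kJ/mol): B 27, F 328, Na 53, Cl 349, I 295.
So from highest to lowest: Cl > F > I > Na > B.

Cl, F, I, Na, B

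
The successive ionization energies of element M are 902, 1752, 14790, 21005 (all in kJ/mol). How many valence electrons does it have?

2

Look for the largest jump between consecutive ionization energies: IE3/IE2 ≈ 8.4, far larger than any earlier ratio.
That jump marks the point where a core electron is being removed. So the atom has 2 valence electrons.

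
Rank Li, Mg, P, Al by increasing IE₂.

Consider each +1 ion: Li⁺ is the bare [He] core; Mg⁺ still has 1 valence electron; P⁺ still has 4 valence electrons; Al⁺ still has 2 valence electrons.
Breaking into a closed-shell core is much more expensive than removing a leftover valence electron — Li has the largest IE_2 here.
Valence configurations: Mg⁺ [Ne]3s¹, P⁺ [Ne]3s²3p², Al⁺ [Ne]3s².
Tabulated IE_2 (kJ/mol): Li 7298, Mg 1451, P 1907, Al 1817.
Hence IE_2: Mg < Al < P < Li.

Mg, Al, P, Li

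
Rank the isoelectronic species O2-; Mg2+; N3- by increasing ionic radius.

Mg2+ < O2- < N3-

All of these have 10 electrons, so size is governed by nuclear charge alone: the more protons, the stronger the pull on the same electron cloud, and the smaller the ion.
Nuclear charges: Mg2+ (Z=12), O2- (Z=8), N3- (Z=7).
Smallest to largest: Mg2+ < O2- < N3-.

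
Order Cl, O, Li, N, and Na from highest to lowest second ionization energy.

After 1 electron has been removed, what remains? Cl⁺ still has 6 valence electrons; O⁺ still has 5 valence electrons; Li⁺ is the bare [He] core; N⁺ still has 4 valence electrons; Na⁺ is the bare [Ne] core.
Pulling an electron out of a noble-gas core costs far more than removing a remaining valence electron, so Na and Li sit at the high end of IE_2.
Valence configurations: Cl⁺ [Ne]3s²3p⁴, O⁺ [He]2s²2p³, N⁺ [He]2s²2p².
Approximate IE_2 values (kJ/mol): Cl 2298, O 3388, Li 7298, N 2856, Na 4562.
Putting it together, IE_2: Cl < N < O < Na < Li.

Li, Na, O, N, Cl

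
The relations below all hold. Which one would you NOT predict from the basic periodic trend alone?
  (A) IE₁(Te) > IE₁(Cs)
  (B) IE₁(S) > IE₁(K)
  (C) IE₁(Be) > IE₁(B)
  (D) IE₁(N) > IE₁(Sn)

(C)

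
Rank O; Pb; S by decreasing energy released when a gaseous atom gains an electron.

S > O > Pb

O is in period 2, group 16; S is in period 3, group 16; Pb is in period 6, group 14.
Electron affinity generally becomes more exothermic across a period toward the halogens and less exothermic down a group.
Here both period and group differ, so the two effects have to be weighed against each other.
O > Pb: both effects reinforce here, so O is clearly the higher of the two.
S > O: this pair runs against the simple trend — see the exception note.
Note the exception: S has a higher electron affinity than O, contrary to the simple trend — the compact 2p subshell of O repels the added electron more than S's larger 3p does.
For reference (kJ/mol): O 141, S 200, Pb 35.
So from highest to lowest: S > O > Pb.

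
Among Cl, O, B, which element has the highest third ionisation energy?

IE_3 is the cost of taking one more electron from the +2 cation: Cl²⁺ still has 5 valence electrons; O²⁺ still has 4 valence electrons; B²⁺ still has 1 valence electron.
All are still removing valence electrons, so compare the +2 ions as you would atoms: IE_3 generally rises across a period (higher Z_eff) and falls down a group (larger shell), subject to the usual subshell exceptions.
Valence configurations: Cl²⁺ [Ne]3s²3p³, O²⁺ [He]2s²2p², B²⁺ [He]2s¹.
The numbers (kJ/mol): Cl 3822, O 5300, B 3660.
Hence IE_3: B < Cl < O.

O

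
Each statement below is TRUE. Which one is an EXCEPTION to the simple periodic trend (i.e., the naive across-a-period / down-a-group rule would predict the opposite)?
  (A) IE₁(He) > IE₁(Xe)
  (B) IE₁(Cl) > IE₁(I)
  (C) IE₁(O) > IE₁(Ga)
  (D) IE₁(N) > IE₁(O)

(D)

The general trend: first ionisation energy increases across a period and decreases down a group.
(A) He (period 1, group 18) vs Xe (period 5, group 18): the stated order agrees with the simple trend.
(B) Cl (period 3, group 17) vs I (period 5, group 17): the stated order agrees with the simple trend.
(C) O (period 2, group 16) vs Ga (period 4, group 13): the stated order agrees with the simple trend.
(D) N (period 2, group 15) vs O (period 2, group 16): the stated order contradicts the simple trend.
The exception is (D): pairing an electron in O's 2p⁴ costs repulsion energy, so O ionizes more easily than half-filled N (2p³).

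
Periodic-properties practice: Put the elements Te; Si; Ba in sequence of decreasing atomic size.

Si is in period 3, group 14; Te is in period 5, group 16; Ba is in period 6, group 2.
Atomic radius shrinks across a period as nuclear charge pulls the same shell inward, and grows down a group as new shells are added.
These span different periods and groups, so the two trends combine.
Te > Si: the two effects oppose for this pair; the down-group effect wins (136 vs 116 pm).
Ba > Te: both effects reinforce here, so Ba is clearly the larger of the two.
Approximate values (pm): Si 116, Te 136, Ba 196.
So from largest to smallest: Ba > Te > Si.

Ba, Te, Si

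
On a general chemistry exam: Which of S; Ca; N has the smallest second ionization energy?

Ca

Consider each +1 ion: S⁺ still has 5 valence electrons; Ca⁺ still has 1 valence electron; N⁺ still has 4 valence electrons.
All are still removing valence electrons, so compare the +1 ions as you would atoms: IE_2 generally rises across a period (higher Z_eff) and falls down a group (larger shell), subject to the usual subshell exceptions.
Valence configurations: S⁺ [Ne]3s²3p³, Ca⁺ [Ar]4s¹, N⁺ [He]2s²2p².
Tabulated IE_2 (kJ/mol): S 2252, Ca 1145, N 2856.
Overall IE_2 order: Ca < S < N.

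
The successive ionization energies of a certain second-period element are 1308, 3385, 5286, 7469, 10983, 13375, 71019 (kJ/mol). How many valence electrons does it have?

6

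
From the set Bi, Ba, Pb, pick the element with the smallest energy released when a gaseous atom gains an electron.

Ba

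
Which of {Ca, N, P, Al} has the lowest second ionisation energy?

Ca

IE_2 is the cost of taking one more electron from the +1 cation: Ca⁺ still has 1 valence electron; N⁺ still has 4 valence electrons; P⁺ still has 4 valence electrons; Al⁺ still has 2 valence electrons.
All are still removing valence electrons, so compare the +1 ions as you would atoms: IE_2 generally rises across a period (higher Z_eff) and falls down a group (larger shell), subject to the usual subshell exceptions.
Valence configurations: Ca⁺ [Ar]4s¹, N⁺ [He]2s²2p², P⁺ [Ne]3s²3p², Al⁺ [Ne]3s².
Approximate IE_2 values (kJ/mol): Ca 1145, N 2856, P 1907, Al 1817.
Hence IE_2: Ca < Al < P < N.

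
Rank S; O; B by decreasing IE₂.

The second ionization energy removes an electron from the +1 ion. For each element: S⁺ still has 5 valence electrons; O⁺ still has 5 valence electrons; B⁺ still has 2 valence electrons.
All are still removing valence electrons, so compare the +1 ions as you would atoms: IE_2 generally rises across a period (higher Z_eff) and falls down a group (larger shell), subject to the usual subshell exceptions.
Valence configurations: S⁺ [Ne]3s²3p³, O⁺ [He]2s²2p³, B⁺ [He]2s².
The numbers (kJ/mol): S 2252, O 3388, B 2427.
Hence IE_2: S < B < O.

O > B > S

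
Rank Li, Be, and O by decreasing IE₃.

Be > Li > O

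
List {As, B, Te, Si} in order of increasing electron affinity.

B < As < Si < Te

B is in period 2, group 13; Si is in period 3, group 14; As is in period 4, group 15; Te is in period 5, group 16.
Electron affinity generally becomes more exothermic across a period toward the halogens and less exothermic down a group.
These sit on a diagonal, where the across-period and down-group effects partly cancel.
As > B: period and group pull opposite ways; the across-period shift dominates (78 vs 27 kJ/mol).
Si > As: period and group pull opposite ways; the down-group shift dominates (134 vs 78 kJ/mol).
Te > Si: period and group pull opposite ways; the across-period shift dominates (190 vs 134 kJ/mol).
Approximate values (kJ/mol): B 27, Si 134, As 78, Te 190.
So from lowest to highest: B < As < Si < Te.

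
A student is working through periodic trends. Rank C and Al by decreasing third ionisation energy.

C > Al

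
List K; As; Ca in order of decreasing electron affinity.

K is in period 4, group 1; Ca is in period 4, group 2; As is in period 4, group 15.
Adding an electron releases more energy for atoms nearer the top right (short of the noble gases).
All lie in period 4; the across-period trend (electron affinity increases left to right) applies, with the exception below.
Note the exception: K has a higher electron affinity than Ca, contrary to the simple trend — adding an electron to Ca (ns²) has to open a new, higher-energy np subshell, which is unfavourable.
For reference (kJ/mol): K 48, Ca 2, As 78.
So from highest to lowest: As > K > Ca.

As, K, Ca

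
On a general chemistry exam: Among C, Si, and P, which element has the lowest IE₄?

The fourth ionization energy removes an electron from the +3 ion. For each element: C³⁺ still has 1 valence electron; Si³⁺ still has 1 valence electron; P³⁺ still has 2 valence electrons.
All are still removing valence electrons, so compare the +3 ions as you would atoms: IE_4 generally rises across a period (higher Z_eff) and falls down a group (larger shell), subject to the usual subshell exceptions.
Valence configurations: C³⁺ [He]2s¹, Si³⁺ [Ne]3s¹, P³⁺ [Ne]3s².
Approximate IE_4 values (kJ/mol): C 6223, Si 4356, P 4964.
So the fourth ionization energies run Si < P < C.

Si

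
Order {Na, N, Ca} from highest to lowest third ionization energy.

IE_3 is the cost of taking one more electron from the +2 cation: Na²⁺ is already 1 electron into the core; N²⁺ still has 3 valence electrons; Ca²⁺ is the bare [Ar] core.
Breaking into a closed-shell core is much more expensive than removing a leftover valence electron — Ca and Na have the largest IE_3 here.
Tabulated IE_3 (kJ/mol): Na 6910, N 4578, Ca 4912.
Putting it together, IE_3: N < Ca < Na.

Na, Ca, N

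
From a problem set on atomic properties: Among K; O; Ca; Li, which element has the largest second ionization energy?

Li

IE_2 is the cost of taking one more electron from the +1 cation: K⁺ is the bare [Ar] core; O⁺ still has 5 valence electrons; Ca⁺ still has 1 valence electron; Li⁺ is the bare [He] core.
Usually core removal costs more than valence removal, but here the competition is close: a tightly held n=2 valence electron can cost more to remove than an n=3 core electron, so the actual values have to decide it.
Valence configurations: O⁺ [He]2s²2p³, Ca⁺ [Ar]4s¹.
The numbers (kJ/mol): K 3052, O 3388, Ca 1145, Li 7298.
So the second ionization energies run Ca < K < O < Li.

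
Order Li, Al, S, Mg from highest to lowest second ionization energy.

Li > S > Al > Mg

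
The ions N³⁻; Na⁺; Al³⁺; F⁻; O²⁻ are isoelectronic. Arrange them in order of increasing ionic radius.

All of these have 10 electrons, so size is governed by nuclear charge alone: the more protons, the stronger the pull on the same electron cloud, and the smaller the ion.
Nuclear charges: Al³⁺ (Z=13), Na⁺ (Z=11), F⁻ (Z=9), O²⁻ (Z=8), N³⁻ (Z=7).
Smallest to largest: Al³⁺ < Na⁺ < F⁻ < O²⁻ < N³⁻.

Al³⁺ < Na⁺ < F⁻ < O²⁻ < N³⁻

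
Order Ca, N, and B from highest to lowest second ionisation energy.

N > B > Ca

Consider each +1 ion: Ca⁺ still has 1 valence electron; N⁺ still has 4 valence electrons; B⁺ still has 2 valence electrons.
All are still removing valence electrons, so compare the +1 ions as you would atoms: IE_2 generally rises across a period (higher Z_eff) and falls down a group (larger shell), subject to the usual subshell exceptions.
Valence configurations: Ca⁺ [Ar]4s¹, N⁺ [He]2s²2p², B⁺ [He]2s².
Approximate IE_2 values (kJ/mol): Ca 1145, N 2856, B 2427.
So the second ionization energies run Ca < B < N.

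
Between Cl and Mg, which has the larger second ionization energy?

Cl

The second ionization energy removes an electron from the +1 ion. For each element: Cl⁺ still has 6 valence electrons; Mg⁺ still has 1 valence electron.
All are still removing valence electrons, so compare the +1 ions as you would atoms: IE_2 generally rises across a period (higher Z_eff) and falls down a group (larger shell), subject to the usual subshell exceptions.
Valence configurations: Cl⁺ [Ne]3s²3p⁴, Mg⁺ [Ne]3s¹.
The numbers (kJ/mol): Cl 2298, Mg 1451.
So the second ionization energies run Mg < Cl.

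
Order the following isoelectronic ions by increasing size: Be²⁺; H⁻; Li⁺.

Be²⁺, Li⁺, H⁻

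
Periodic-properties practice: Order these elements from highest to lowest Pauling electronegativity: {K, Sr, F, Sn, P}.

F is in period 2, group 17; P is in period 3, group 15; K is in period 4, group 1; Sr is in period 5, group 2; Sn is in period 5, group 14.
Atoms toward the upper right of the periodic table pull bonding electrons most strongly.
These span different periods and groups, so the two trends combine.
Sr > K: period and group pull opposite ways; the across-period shift dominates (0.95 vs 0.82).
Sn > Sr: Sn lies to the right of Sr in period 5, so the across-period effect alone puts Sn higher.
P > Sn: relative to Sn, both the across-period and down-group shifts push P's electronegativity up.
F > P: both effects reinforce here, so F is clearly the higher of the two.
Approximate values (Pauling): F 3.98, P 2.19, K 0.82, Sr 0.95, Sn 1.96.
So from highest to lowest: F > P > Sn > Sr > K.

F, P, Sn, Sr, K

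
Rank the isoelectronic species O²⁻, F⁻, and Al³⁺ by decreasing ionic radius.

O²⁻ > F⁻ > Al³⁺

All of these have 10 electrons, so size is governed by nuclear charge alone: the more protons, the stronger the pull on the same electron cloud, and the smaller the ion.
Nuclear charges: Al³⁺ (Z=13), F⁻ (Z=9), O²⁻ (Z=8).
Largest to smallest: O²⁻ > F⁻ > Al³⁺.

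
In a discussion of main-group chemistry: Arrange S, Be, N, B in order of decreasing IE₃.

Consider each +2 ion: S²⁺ still has 4 valence electrons; Be²⁺ is the bare [He] core; N²⁺ still has 3 valence electrons; B²⁺ still has 1 valence electron.
Pulling an electron out of a noble-gas core costs far more than removing a remaining valence electron, so Be sits at the high end of IE_3.
Valence configurations: S²⁺ [Ne]3s²3p², N²⁺ [He]2s²2p¹, B²⁺ [He]2s¹.
Approximate IE_3 values (kJ/mol): S 3357, Be 14849, N 4578, B 3660.
Hence IE_3: S < B < N < Be.

Be > N > B > S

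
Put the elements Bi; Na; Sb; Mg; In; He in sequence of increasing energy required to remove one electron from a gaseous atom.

Na, In, Bi, Mg, Sb, He

He is in period 1, group 18; Na is in period 3, group 1; Mg is in period 3, group 2; In is in period 5, group 13; Sb is in period 5, group 15; Bi is in period 6, group 15.
First ionization energy rises across a period (greater Z_eff holds electrons more tightly) and falls down a group (valence electrons are farther from the nucleus).
Neither a single period nor a single group — weigh both effects.
In > Na: period and group pull opposite ways; the across-period shift dominates (558 vs 496 kJ/mol).
Bi > In: period and group pull opposite ways; the across-period shift dominates (703 vs 558 kJ/mol).
Mg > Bi: period and group pull opposite ways; the down-group shift dominates (738 vs 703 kJ/mol).
Sb > Mg: the two effects oppose for this pair; the across-period effect wins (831 vs 738 kJ/mol).
He > Sb: both effects reinforce here, so He is clearly the higher of the two.
Approximate values (kJ/mol): He 2372, Na 496, Mg 738, In 558, Sb 831, Bi 703.
So from lowest to highest: Na < In < Bi < Mg < Sb < He.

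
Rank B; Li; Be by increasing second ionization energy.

Be < B < Li

Consider each +1 ion: B⁺ still has 2 valence electrons; Li⁺ is the bare [He] core; Be⁺ still has 1 valence electron.
Core electrons are held far more tightly than valence electrons, so Li tops the IE_2 order.
Valence configurations: B⁺ [He]2s², Be⁺ [He]2s¹.
Approximate IE_2 values (kJ/mol): B 2427, Li 7298, Be 1757.
Hence IE_2: Be < B < Li.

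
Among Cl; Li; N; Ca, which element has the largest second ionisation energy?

After 1 electron has been removed, what remains? Cl⁺ still has 6 valence electrons; Li⁺ is the bare [He] core; N⁺ still has 4 valence electrons; Ca⁺ still has 1 valence electron.
Breaking into a closed-shell core is much more expensive than removing a leftover valence electron — Li has the largest IE_2 here.
Valence configurations: Cl⁺ [Ne]3s²3p⁴, N⁺ [He]2s²2p², Ca⁺ [Ar]4s¹.
Approximate IE_2 values (kJ/mol): Cl 2298, Li 7298, N 2856, Ca 1145.
Overall IE_2 order: Ca < Cl < N < Li.

Li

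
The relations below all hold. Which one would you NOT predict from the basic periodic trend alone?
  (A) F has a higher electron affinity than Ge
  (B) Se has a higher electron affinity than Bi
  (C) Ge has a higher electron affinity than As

The general trend: electron affinity increases across a period and decreases down a group.
(A) F (period 2, group 17) vs Ge (period 4, group 14): the stated order agrees with the simple trend.
(B) Se (period 4, group 16) vs Bi (period 6, group 15): the stated order agrees with the simple trend.
(C) Ge (period 4, group 14) vs As (period 4, group 15): the stated order contradicts the simple trend.
The exception is (C): adding an electron to As's half-filled 4p³ is unfavourable, so Ge (4p²) has the more exothermic EA.

(C)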